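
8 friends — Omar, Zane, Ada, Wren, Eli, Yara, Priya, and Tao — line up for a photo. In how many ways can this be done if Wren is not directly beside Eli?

30240

Of the 8! = 40320 arrangements, those with Wren and Eli adjacent number 2 × 7! = 10080 (treat the pair as a block with 2 internal orders).
Complementary counting: 40320 − 10080 = 30240.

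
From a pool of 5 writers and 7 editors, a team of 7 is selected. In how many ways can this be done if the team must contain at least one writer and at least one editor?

791

Total 7-person selections from all 12: C(12,7) = 792.
Subtract selections that omit an entire group: no writers → C(7,7) = 1; no editors → C(5,7) = 0.
Both groups omitted at once is impossible, so 792 − 1 = 791.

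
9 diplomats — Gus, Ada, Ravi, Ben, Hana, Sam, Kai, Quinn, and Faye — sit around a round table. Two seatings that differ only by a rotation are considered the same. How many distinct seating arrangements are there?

40320

Around a circle, 9 distinct people have 9!/9 = (8)! = 40320 rotationally distinct seatings.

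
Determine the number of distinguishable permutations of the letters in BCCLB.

30

Letter multiplicities in BCCLB: B×2, C×2, L×1.
So there are 5! / (2!·2!) = 30 distinguishable arrangements.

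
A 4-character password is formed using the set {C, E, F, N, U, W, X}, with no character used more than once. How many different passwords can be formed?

840

With no repetition, fill the 4 characters in order: 7 choices, then 6, down to 4.
7 × 6 × 5 × 4 = 840.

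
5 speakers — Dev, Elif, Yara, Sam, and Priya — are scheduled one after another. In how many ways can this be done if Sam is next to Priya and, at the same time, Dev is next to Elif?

24

Treat {Sam,Priya} as one block (2 orders) and {Dev,Elif} as another (2 orders).
That leaves 3 units to arrange: 2 × 2 × 3! = 4 × 6 = 24.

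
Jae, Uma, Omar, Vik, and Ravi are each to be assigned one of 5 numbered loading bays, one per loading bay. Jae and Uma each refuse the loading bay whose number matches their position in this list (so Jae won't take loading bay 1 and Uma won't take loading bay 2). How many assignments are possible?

Let Aᵢ (for i ∈ {1, 2}) be the placements that put person i in their forbidden loading bay. Any j of these fix j positions, leaving (5−j)! ways to fill the rest, and there are C(2,j) ways to pick which j.
By inclusion–exclusion, the number of valid placements is Σ_{j=0}^{2} (−1)^j C(2,j)·(5−j)!.
Computing: 120 − 48 + 6 = 78.

78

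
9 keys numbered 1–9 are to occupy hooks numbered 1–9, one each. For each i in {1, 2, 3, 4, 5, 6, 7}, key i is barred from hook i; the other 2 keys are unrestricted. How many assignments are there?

165016

Let Aᵢ (for 1 ≤ i ≤ 7) be the placements that put key i in its forbidden hook. Any j of these fix j positions, leaving (9−j)! ways to fill the rest, and there are C(7,j) ways to pick which j.
By inclusion–exclusion, the number of valid placements is Σ_{j=0}^{7} (−1)^j C(7,j)·(9−j)!.
Computing: 362880 − 282240 + 105840 − 25200 + 4200 − 504 + 42 − 2 = 165016.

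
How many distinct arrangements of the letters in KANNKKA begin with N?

Fix N in the first position and arrange the remaining 6 letters.
Those 6 letters have A appearing twice and K appearing 3 times, giving (6)!/(3!·2!) = 60.

60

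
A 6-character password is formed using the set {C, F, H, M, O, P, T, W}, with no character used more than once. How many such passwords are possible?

This is a permutation of 6 out of 8: P(8,6) = 8!/2!.
That product is 8 × 7 × 6 × 5 × 4 × 3 = 20160.

20160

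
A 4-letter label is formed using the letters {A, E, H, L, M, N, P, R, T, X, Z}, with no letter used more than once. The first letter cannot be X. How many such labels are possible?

7200

The first letter has 11−1 = 10 choices (anything except X).
The remaining 3 letters are filled from the other 10 symbols without repetition: 10 × 9 × 8 = 720.
Total: 10 × 720 = 7200.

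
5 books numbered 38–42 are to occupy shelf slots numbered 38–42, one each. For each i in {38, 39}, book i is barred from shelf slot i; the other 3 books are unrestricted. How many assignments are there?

78

Let Aᵢ (for i ∈ {38, 39}) be the placements that put book i in its forbidden shelf slot. Any j of these fix j positions, leaving (5−j)! ways to fill the rest, and there are C(2,j) ways to pick which j.
By inclusion–exclusion, the number of valid placements is Σ_{j=0}^{2} (−1)^j C(2,j)·(5−j)!.
Computing: 120 − 48 + 6 = 78.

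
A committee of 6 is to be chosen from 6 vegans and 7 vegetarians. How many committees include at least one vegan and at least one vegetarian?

1708

Unrestricted: C(13,6) = 1716 ways to pick any 6 of the 13.
Subtract selections that omit an entire group: no vegans → C(7,6) = 7; no vegetarians → C(6,6) = 1.
Both groups omitted at once is impossible, so 1716 − 8 = 1708.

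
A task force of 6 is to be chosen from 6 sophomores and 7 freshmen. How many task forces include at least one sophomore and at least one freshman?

1708

With no constraint there are C(13,6) = 1716 possible selections.
Selections missing a whole group: no sophomores → C(7,6) = 7; no freshmen → C(6,6) = 1.
Both groups omitted at once is impossible, so 1716 − 8 = 1708.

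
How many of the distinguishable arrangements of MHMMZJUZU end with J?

1680

Fix J in the last position and arrange the remaining 8 letters.
Those 8 letters have M appearing 3 times, U appearing twice, and Z appearing twice, giving (8)!/(3!·2!·2!) = 1680.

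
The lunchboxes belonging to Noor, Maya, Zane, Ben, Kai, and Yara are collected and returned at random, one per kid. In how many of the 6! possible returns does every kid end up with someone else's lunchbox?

This is the derangement count D_6: permutations of 6 items with no fixed point.
By inclusion–exclusion this is Σ_{j=0}^{6} (−1)^j C(6,j)·(6−j)!.
Computing: 720 − 720 + 360 − 120 + 30 − 6 + 1 = 265.

265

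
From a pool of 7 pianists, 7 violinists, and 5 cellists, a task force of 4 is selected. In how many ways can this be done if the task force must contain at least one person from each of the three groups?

1960

Total 4-person selections from all 19: C(19,4) = 3876.
Selections missing a whole group: no pianists → C(12,4) = 495; no violinists → C(12,4) = 495; no cellists → C(14,4) = 1001.
Add back selections omitting two groups (i.e. drawn from a single group): C(7,4) + C(7,4) + C(5,4) = 75.
By inclusion–exclusion: 3876 − 1991 + 75 = 1960.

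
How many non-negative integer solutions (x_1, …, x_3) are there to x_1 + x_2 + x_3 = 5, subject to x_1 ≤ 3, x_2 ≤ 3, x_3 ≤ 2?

9

Without the upper bounds there are C(7,2) = 21 ways to split 5 among 3 variables.
Subtract solutions that violate a single cap (substitute x_i' = x_i − (cap_i+1)): x_1 ≥ 4 gives C(3,2) = 3; x_2 ≥ 4 gives C(3,2) = 3; x_3 ≥ 3 gives C(4,2) = 6. Together 12.
No two caps can be exceeded simultaneously, so the pair terms are all 0.
By inclusion–exclusion the count is 21 − 12 + 0 = 9.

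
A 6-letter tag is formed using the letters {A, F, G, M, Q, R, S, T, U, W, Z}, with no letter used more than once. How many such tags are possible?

332640

Choose and order 6 of the 11 symbols: the first letter has 11 options, the next 10, and so on down to 6.
11 × 10 × 9 × 8 × 7 × 6 = 332640.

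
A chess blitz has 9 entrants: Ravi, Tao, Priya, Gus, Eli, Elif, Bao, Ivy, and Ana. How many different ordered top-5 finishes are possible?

There are 9 choices for 1st place, 8 for 2nd, and so on down to 5 for position 5.
That gives 9 × 8 × 7 × 6 × 5 = 15120.

15120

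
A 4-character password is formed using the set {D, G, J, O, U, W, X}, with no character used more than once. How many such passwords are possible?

840

With no repetition, fill the 4 characters in order: 7 choices, then 6, down to 4.
That product is 7 × 6 × 5 × 4 = 840.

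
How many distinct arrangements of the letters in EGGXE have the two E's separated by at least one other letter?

There are 5!/(2!·2!) = 30 arrangements of EGGXE in total.
Arrangements with the E's together: treat EE as one letter, giving (4)!/(2!) = 12.
Hence 30 − 12 = 18.

18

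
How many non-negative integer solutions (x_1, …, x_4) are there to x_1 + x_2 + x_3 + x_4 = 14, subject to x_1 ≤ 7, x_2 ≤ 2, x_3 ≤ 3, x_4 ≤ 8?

Ignoring the caps, the number of non-negative solutions to x_1+…+x_4 = 14 is C(17,3) = 680.
Subtract solutions that violate a single cap (substitute x_i' = x_i − (cap_i+1)): x_1 ≥ 8 gives C(9,3) = 84; x_2 ≥ 3 gives C(14,3) = 364; x_3 ≥ 4 gives C(13,3) = 286; x_4 ≥ 9 gives C(8,3) = 56. Together 790.
Add back pairs where two caps are both exceeded: 20 + 10 + 0 + 120 + 10 + 4 = 164.
By inclusion–exclusion the count is 680 − 790 + 164 = 54.

54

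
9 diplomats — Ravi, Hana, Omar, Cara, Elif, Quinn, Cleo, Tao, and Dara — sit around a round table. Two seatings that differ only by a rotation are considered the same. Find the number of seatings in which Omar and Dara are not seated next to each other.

Without the restriction there are (8)! = 40320 seatings.
Those with Omar next to Dara: fuse the pair into one unit and seat 8 units around a circle — 2·(7)! = 10080.
Subtracting, 40320 − 10080 = 30240.

30240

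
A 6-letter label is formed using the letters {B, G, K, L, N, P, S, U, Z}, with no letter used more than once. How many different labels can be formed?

With no repetition, fill the 6 letters in order: 9 choices, then 8, down to 4.
That product is 9 × 8 × 7 × 6 × 5 × 4 = 60480.

60480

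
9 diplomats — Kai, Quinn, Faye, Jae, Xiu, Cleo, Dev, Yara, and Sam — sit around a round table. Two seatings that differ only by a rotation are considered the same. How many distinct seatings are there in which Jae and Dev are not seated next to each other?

30240

Without the restriction there are (8)! = 40320 seatings.
Seatings with Jae beside Dev: treat them as a block with 2 internal orders, giving 2 × (7)! = 10080.
Subtracting, 40320 − 10080 = 30240.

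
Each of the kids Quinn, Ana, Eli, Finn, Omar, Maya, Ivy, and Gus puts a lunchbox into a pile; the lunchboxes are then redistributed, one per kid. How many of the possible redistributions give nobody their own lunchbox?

This is the derangement count D_8: permutations of 8 items with no fixed point.
By inclusion–exclusion this is Σ_{j=0}^{8} (−1)^j C(8,j)·(8−j)!.
Computing: 40320 − 40320 + 20160 − 6720 + 1680 − 336 + 56 − 8 + 1 = 14833.

14833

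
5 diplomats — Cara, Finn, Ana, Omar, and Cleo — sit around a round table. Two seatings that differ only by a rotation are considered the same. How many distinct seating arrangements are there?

24

Seat Cara anywhere (absorbing the rotational symmetry), then permute the other 4: (4)! = 24.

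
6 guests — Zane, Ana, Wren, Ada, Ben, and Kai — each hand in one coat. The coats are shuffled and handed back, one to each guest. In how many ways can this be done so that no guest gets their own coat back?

265

Let Aᵢ be the assignments in which guest i gets their own coat. We want the size of the complement of A₁∪…∪A_6.
By inclusion–exclusion this is Σ_{j=0}^{6} (−1)^j C(6,j)·(6−j)!.
Computing: 720 − 720 + 360 − 120 + 30 − 6 + 1 = 265.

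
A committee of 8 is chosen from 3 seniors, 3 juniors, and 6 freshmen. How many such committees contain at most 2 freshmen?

15

Split by how many freshmen are chosen (0 through 2).
Sum: C(6,0)·C(6,8) + C(6,1)·C(6,7) + C(6,2)·C(6,6) = 0 + 0 + 15 = 15.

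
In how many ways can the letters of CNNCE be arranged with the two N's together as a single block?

12

Treat the 2 copies of N as a single block. The multiset to arrange is then {NN, C, C, E}, 4 items in all.
That gives (4)!/(2!) = 12 arrangements.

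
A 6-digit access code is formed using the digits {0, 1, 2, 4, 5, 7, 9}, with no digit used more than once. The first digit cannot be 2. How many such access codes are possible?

4320

The first digit has 7−1 = 6 choices (anything except 2).
The remaining 5 digits are filled from the other 6 symbols without repetition: 6 × 5 × 4 × 3 × 2 = 720.
Total: 6 × 720 = 4320.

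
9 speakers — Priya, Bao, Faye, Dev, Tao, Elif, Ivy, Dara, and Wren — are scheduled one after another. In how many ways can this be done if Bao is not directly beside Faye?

282240

There are 9! = 362880 arrangements in all. If Bao and Faye are adjacent, merging them into one block gives 2·(8)! = 80640 arrangements.
Complementary counting: 362880 − 80640 = 282240.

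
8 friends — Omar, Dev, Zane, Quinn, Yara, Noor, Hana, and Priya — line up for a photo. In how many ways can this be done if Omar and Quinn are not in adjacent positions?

30240

Of the 8! = 40320 arrangements, those with Omar and Quinn adjacent number 2 × 7! = 10080 (treat the pair as a block with 2 internal orders).
Complementary counting: 40320 − 10080 = 30240.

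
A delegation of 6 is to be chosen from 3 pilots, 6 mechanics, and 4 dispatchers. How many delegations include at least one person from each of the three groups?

1416

With no constraint there are C(13,6) = 1716 possible selections.
Subtract selections that omit an entire group: no pilots → C(10,6) = 210; no mechanics → C(7,6) = 7; no dispatchers → C(9,6) = 84.
Add back selections omitting two groups (i.e. drawn from a single group): C(3,6) + C(6,6) + C(4,6) = 1.
By inclusion–exclusion: 1716 − 301 + 1 = 1416.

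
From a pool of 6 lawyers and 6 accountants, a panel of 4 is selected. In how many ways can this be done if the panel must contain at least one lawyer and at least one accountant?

Total 4-person selections from all 12: C(12,4) = 495.
Selections missing a whole group: no lawyers → C(6,4) = 15; no accountants → C(6,4) = 15.
Both groups omitted at once is impossible, so 495 − 30 = 465.

465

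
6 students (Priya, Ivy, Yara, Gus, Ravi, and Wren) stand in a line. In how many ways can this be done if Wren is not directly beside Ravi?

There are 6! = 720 arrangements in all. If Wren and Ravi are adjacent, merging them into one block gives 2·(5)! = 240 arrangements.
Complementary counting: 720 − 240 = 480.

480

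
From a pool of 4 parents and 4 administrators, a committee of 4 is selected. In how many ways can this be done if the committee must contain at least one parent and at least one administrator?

With no constraint there are C(8,4) = 70 possible selections.
Subtract selections that omit an entire group: no parents → C(4,4) = 1; no administrators → C(4,4) = 1.
Both groups omitted at once is impossible, so 70 − 2 = 68.

68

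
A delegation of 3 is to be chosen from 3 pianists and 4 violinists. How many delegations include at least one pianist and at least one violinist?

30

With no constraint there are C(7,3) = 35 possible selections.
Subtract selections that omit an entire group: no pianists → C(4,3) = 4; no violinists → C(3,3) = 1.
Both groups omitted at once is impossible, so 35 − 5 = 30.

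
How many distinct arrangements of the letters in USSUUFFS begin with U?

Fix U in the first position and arrange the remaining 7 letters.
Those 7 letters have F appearing twice, S appearing 3 times, and U appearing twice, giving (7)!/(3!·2!·2!) = 210.

210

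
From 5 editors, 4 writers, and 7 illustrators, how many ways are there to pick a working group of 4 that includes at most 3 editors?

1815

Split by how many editors are chosen (0 through 3).
Sum: C(5,0)·C(11,4) + C(5,1)·C(11,3) + C(5,2)·C(11,2) + C(5,3)·C(11,1) = 330 + 825 + 550 + 110 = 1815.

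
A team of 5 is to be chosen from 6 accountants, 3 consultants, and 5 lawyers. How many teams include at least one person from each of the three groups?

1365

Unrestricted: C(14,5) = 2002 ways to pick any 5 of the 14.
Subtract selections that omit an entire group: no accountants → C(8,5) = 56; no consultants → C(11,5) = 462; no lawyers → C(9,5) = 126.
Add back selections omitting two groups (i.e. drawn from a single group): C(6,5) + C(3,5) + C(5,5) = 7.
By inclusion–exclusion: 2002 − 644 + 7 = 1365.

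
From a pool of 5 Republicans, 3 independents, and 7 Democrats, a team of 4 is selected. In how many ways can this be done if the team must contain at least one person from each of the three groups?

630

Unrestricted: C(15,4) = 1365 ways to pick any 4 of the 15.
Selections missing a whole group: no Republicans → C(10,4) = 210; no independents → C(12,4) = 495; no Democrats → C(8,4) = 70.
Add back selections omitting two groups (i.e. drawn from a single group): C(5,4) + C(3,4) + C(7,4) = 40.
By inclusion–exclusion: 1365 − 775 + 40 = 630.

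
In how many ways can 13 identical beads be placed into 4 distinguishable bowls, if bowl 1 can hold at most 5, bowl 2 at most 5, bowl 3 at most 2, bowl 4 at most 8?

Ignoring the caps, the number of non-negative solutions to x_1+…+x_4 = 13 is C(16,3) = 560.
Subtract solutions that violate a single cap (substitute x_i' = x_i − (cap_i+1)): x_1 ≥ 6 gives C(10,3) = 120; x_2 ≥ 6 gives C(10,3) = 120; x_3 ≥ 3 gives C(13,3) = 286; x_4 ≥ 9 gives C(7,3) = 35. Together 561.
Add back pairs where two caps are both exceeded: 4 + 35 + 0 + 35 + 0 + 4 = 78.
By inclusion–exclusion the count is 560 − 561 + 78 = 77.

77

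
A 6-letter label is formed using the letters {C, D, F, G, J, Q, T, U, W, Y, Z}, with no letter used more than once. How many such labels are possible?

332640

With no repetition, fill the 6 letters in order: 11 choices, then 10, down to 6.
11 × 10 × 9 × 8 × 7 × 6 = 332640.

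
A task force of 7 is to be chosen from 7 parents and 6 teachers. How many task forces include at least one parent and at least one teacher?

1715

Total 7-person selections from all 13: C(13,7) = 1716.
Subtract selections that omit an entire group: no parents → C(6,7) = 0; no teachers → C(7,7) = 1.
Both groups omitted at once is impossible, so 1716 − 1 = 1715.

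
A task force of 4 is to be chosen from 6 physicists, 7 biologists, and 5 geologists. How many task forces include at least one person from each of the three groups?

1575

With no constraint there are C(18,4) = 3060 possible selections.
Subtract selections that omit an entire group: no physicists → C(12,4) = 495; no biologists → C(11,4) = 330; no geologists → C(13,4) = 715.
Add back selections omitting two groups (i.e. drawn from a single group): C(6,4) + C(7,4) + C(5,4) = 55.
By inclusion–exclusion: 3060 − 1540 + 55 = 1575.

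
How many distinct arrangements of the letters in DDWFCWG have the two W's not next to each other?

900

Total arrangements of DDWFCWG: 7!/(2!·2!) = 1260.
Arrangements with the W's together: treat WW as one letter, giving (6)!/(2!) = 360.
Hence 1260 − 360 = 900.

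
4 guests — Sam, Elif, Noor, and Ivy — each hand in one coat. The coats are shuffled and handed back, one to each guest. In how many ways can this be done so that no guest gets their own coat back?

9

Let Aᵢ be the assignments in which guest i gets their own coat. We want the size of the complement of A₁∪…∪A_4.
By inclusion–exclusion this is Σ_{j=0}^{4} (−1)^j C(4,j)·(4−j)!.
Computing: 24 − 24 + 12 − 4 + 1 = 9.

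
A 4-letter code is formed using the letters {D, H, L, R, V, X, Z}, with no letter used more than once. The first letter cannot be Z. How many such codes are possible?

720

The first letter has 7−1 = 6 choices (anything except Z).
The remaining 3 letters are filled from the other 6 symbols without repetition: 6 × 5 × 4 = 120.
Total: 6 × 120 = 720.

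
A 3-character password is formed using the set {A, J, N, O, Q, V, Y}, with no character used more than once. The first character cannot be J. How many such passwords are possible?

The first character has 7−1 = 6 choices (anything except J).
The remaining 2 characters are filled from the other 6 symbols without repetition: 6 × 5 = 30.
Total: 6 × 30 = 180.

180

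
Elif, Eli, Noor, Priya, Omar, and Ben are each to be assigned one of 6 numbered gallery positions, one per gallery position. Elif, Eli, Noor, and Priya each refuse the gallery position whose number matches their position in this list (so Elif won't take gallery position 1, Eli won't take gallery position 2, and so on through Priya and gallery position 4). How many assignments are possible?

Let Aᵢ (for 1 ≤ i ≤ 4) be the placements that put person i in their forbidden gallery position. Any j of these fix j positions, leaving (6−j)! ways to fill the rest, and there are C(4,j) ways to pick which j.
By inclusion–exclusion, the number of valid placements is Σ_{j=0}^{4} (−1)^j C(4,j)·(6−j)!.
Computing: 720 − 480 + 144 − 24 + 2 = 362.

362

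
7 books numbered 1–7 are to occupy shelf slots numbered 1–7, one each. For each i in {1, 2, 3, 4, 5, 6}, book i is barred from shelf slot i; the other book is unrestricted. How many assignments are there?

Let Aᵢ (for 1 ≤ i ≤ 6) be the placements that put book i in its forbidden shelf slot. Any j of these fix j positions, leaving (7−j)! ways to fill the rest, and there are C(6,j) ways to pick which j.
By inclusion–exclusion, the number of valid placements is Σ_{j=0}^{6} (−1)^j C(6,j)·(7−j)!.
Computing: 5040 − 4320 + 1800 − 480 + 90 − 12 + 1 = 2119.

2119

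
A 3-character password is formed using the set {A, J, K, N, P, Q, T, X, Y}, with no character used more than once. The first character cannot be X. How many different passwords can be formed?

The first character has 9−1 = 8 choices (anything except X).
The remaining 2 characters are filled from the other 8 symbols without repetition: 8 × 7 = 56.
Total: 8 × 56 = 448.

448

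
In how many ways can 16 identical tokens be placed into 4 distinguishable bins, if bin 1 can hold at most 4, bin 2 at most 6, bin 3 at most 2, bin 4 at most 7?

19

Without the upper bounds there are C(19,3) = 969 ways to split 16 among 4 bins.
Subtract solutions that violate a single cap (substitute x_i' = x_i − (cap_i+1)): x_1 ≥ 5 gives C(14,3) = 364; x_2 ≥ 7 gives C(12,3) = 220; x_3 ≥ 3 gives C(16,3) = 560; x_4 ≥ 8 gives C(11,3) = 165. Together 1309.
Add back pairs where two caps are both exceeded: 35 + 165 + 20 + 84 + 4 + 56 = 364.
Subtract triples: 4 + 0 + 1 + 0 = 5.
By inclusion–exclusion the count is 969 − 1309 + 364 − 5 = 19.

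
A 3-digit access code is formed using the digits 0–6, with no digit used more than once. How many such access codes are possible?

210

Choose and order 3 of the 7 symbols: the first digit has 7 options, the next 6, then 5.
That product is 7 × 6 × 5 = 210.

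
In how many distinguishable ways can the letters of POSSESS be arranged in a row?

The 7 letters of POSSESS have repeats: S appearing 4 times.
Dividing 7! = 5040 by 4! = 24 for the repeated letters gives 210.

210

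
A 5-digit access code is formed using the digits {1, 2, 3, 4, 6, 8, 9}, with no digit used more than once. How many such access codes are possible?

This is a permutation of 5 out of 7: P(7,5) = 7!/2!.
7 × 6 × 5 × 4 × 3 = 2520.

2520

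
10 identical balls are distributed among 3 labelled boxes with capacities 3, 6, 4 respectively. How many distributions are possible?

Without the upper bounds there are C(12,2) = 66 ways to split 10 among 3 boxes.
Subtract solutions that violate a single cap (substitute x_i' = x_i − (cap_i+1)): x_1 ≥ 4 gives C(8,2) = 28; x_2 ≥ 7 gives C(5,2) = 10; x_3 ≥ 5 gives C(7,2) = 21. Together 59.
Add back pairs where two caps are both exceeded: 0 + 3 + 0 = 3.
By inclusion–exclusion the count is 66 − 59 + 3 = 10.

10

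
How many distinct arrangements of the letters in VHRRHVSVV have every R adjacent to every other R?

Treat the 2 copies of R as a single block. The multiset to arrange is then {RR, H, H, S, V, V, V, V}, 8 items in all.
That gives (8)!/(4!·2!) = 840 arrangements.

840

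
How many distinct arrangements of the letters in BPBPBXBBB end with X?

28

Fix X in the last position and arrange the remaining 8 letters.
Those 8 letters have B appearing 6 times and P appearing twice, giving (8)!/(6!·2!) = 28.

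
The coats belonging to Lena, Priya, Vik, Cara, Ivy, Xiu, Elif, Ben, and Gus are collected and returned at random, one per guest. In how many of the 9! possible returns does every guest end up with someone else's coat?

133496

Count assignments avoiding every fixed point. For any j of the 9 guests fixed to their own coat, the other 9−j can be arranged in (9−j)! ways.
By inclusion–exclusion this is Σ_{j=0}^{9} (−1)^j C(9,j)·(9−j)!.
Computing: 362880 − 362880 + 181440 − 60480 + 15120 − 3024 + 504 − 72 + 9 − 1 = 133496.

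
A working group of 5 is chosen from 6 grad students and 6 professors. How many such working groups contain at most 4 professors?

786

Split by how many professors are chosen (0 through 4).
Sum: C(6,0)·C(6,5) + C(6,1)·C(6,4) + C(6,2)·C(6,3) + C(6,3)·C(6,2) + C(6,4)·C(6,1) = 6 + 90 + 300 + 300 + 90 = 786.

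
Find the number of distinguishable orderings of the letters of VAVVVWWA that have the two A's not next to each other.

315

There are 8!/(4!·2!·2!) = 420 arrangements of VAVVVWWA in total.
Arrangements with the A's together: treat AA as one letter, giving (7)!/(4!·2!) = 105.
Subtracting, 420 − 105 = 315 arrangements keep the A's apart.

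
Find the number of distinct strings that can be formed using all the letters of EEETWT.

60

The 6 letters of EEETWT have repeats: E appearing 3 times and T appearing twice.
Dividing 6! = 720 by 3!·2! = 12 for the repeated letters gives 60.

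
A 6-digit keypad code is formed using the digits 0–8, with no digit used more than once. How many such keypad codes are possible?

60480

Choose and order 6 of the 9 symbols: the first digit has 9 options, the next 8, and so on down to 4.
That product is 9 × 8 × 7 × 6 × 5 × 4 = 60480.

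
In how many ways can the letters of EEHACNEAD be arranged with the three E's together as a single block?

Treat the 3 copies of E as a single block. The multiset to arrange is then {EEE, A, A, C, D, H, N}, 7 items in all.
That gives (7)!/(2!) = 2520 arrangements.

2520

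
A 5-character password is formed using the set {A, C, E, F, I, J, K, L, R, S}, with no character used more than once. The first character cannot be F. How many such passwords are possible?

The first character has 10−1 = 9 choices (anything except F).
The remaining 4 characters are filled from the other 9 symbols without repetition: 9 × 8 × 7 × 6 = 3024.
Total: 9 × 3024 = 27216.

27216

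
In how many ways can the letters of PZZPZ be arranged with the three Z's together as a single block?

Treat the 3 copies of Z as a single block. The multiset to arrange is then {ZZZ, P, P}, 3 items in all.
That gives (3)!/(2!) = 3 arrangements.

3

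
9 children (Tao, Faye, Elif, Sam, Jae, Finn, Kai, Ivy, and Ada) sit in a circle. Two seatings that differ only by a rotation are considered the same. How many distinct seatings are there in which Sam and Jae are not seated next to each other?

30240

All circular seatings of 9 people number (8)! = 40320.
Those with Sam next to Jae: fuse the pair into one unit and seat 8 units around a circle — 2·(7)! = 10080.
Subtracting, 40320 − 10080 = 30240.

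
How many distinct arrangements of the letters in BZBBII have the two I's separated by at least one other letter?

Total arrangements of BZBBII: 6!/(3!·2!) = 60.
Arrangements with the I's together: treat II as one letter, giving (5)!/(3!) = 20.
Subtracting, 60 − 20 = 40 arrangements keep the I's apart.

40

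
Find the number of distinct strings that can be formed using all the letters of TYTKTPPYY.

5040

Letter multiplicities in TYTKTPPYY: K×1, P×2, T×3, Y×3.
So there are 9! / (3!·3!·2!) = 5040 distinguishable arrangements.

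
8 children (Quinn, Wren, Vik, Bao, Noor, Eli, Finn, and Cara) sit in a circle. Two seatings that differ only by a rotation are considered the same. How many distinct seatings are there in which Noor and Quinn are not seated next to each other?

All circular seatings of 8 people number (7)! = 5040.
Seatings with Noor beside Quinn: treat them as a block with 2 internal orders, giving 2 × (6)! = 1440.
Subtracting, 5040 − 1440 = 3600.

3600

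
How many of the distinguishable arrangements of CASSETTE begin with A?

Fix A in the first position and arrange the remaining 7 letters.
Those 7 letters have E appearing twice, S appearing twice, and T appearing twice, giving (7)!/(2!·2!·2!) = 630.

630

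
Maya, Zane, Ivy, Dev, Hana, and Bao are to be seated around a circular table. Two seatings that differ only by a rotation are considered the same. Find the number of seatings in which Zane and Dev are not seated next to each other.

72

Without the restriction there are (5)! = 120 seatings.
Seatings with Zane beside Dev: treat them as a block with 2 internal orders, giving 2 × (4)! = 48.
Subtracting, 120 − 48 = 72.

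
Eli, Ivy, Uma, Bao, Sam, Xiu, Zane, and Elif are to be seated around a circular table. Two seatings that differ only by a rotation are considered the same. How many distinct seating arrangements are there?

5040

Seat Eli anywhere (absorbing the rotational symmetry), then permute the other 7: (7)! = 5040.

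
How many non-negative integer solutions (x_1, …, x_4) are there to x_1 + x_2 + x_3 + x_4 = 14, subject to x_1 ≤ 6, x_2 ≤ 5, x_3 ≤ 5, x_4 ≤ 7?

By stars and bars, unrestricted non-negative solutions to x_1+…+x_4 = 14 number C(14+3,3) = 680.
Subtract solutions that violate a single cap (substitute x_i' = x_i − (cap_i+1)): x_1 ≥ 7 gives C(10,3) = 120; x_2 ≥ 6 gives C(11,3) = 165; x_3 ≥ 6 gives C(11,3) = 165; x_4 ≥ 8 gives C(9,3) = 84. Together 534.
Add back pairs where two caps are both exceeded: 4 + 4 + 0 + 10 + 1 + 1 = 20.
By inclusion–exclusion the count is 680 − 534 + 20 = 166.

166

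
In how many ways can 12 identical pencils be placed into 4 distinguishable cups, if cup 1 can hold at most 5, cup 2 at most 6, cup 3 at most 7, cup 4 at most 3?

130

By stars and bars, unrestricted non-negative solutions to x_1+…+x_4 = 12 number C(12+3,3) = 455.
Subtract solutions that violate a single cap (substitute x_i' = x_i − (cap_i+1)): x_1 ≥ 6 gives C(9,3) = 84; x_2 ≥ 7 gives C(8,3) = 56; x_3 ≥ 8 gives C(7,3) = 35; x_4 ≥ 4 gives C(11,3) = 165. Together 340.
Add back pairs where two caps are both exceeded: 0 + 0 + 10 + 0 + 4 + 1 = 15.
By inclusion–exclusion the count is 455 − 340 + 15 = 130.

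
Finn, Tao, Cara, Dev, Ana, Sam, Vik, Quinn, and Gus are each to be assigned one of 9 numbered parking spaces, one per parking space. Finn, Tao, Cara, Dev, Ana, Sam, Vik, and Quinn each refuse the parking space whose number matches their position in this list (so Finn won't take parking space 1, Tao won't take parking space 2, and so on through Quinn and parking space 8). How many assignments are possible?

148329

Let Aᵢ (for 1 ≤ i ≤ 8) be the placements that put person i in their forbidden parking space. Any j of these fix j positions, leaving (9−j)! ways to fill the rest, and there are C(8,j) ways to pick which j.
By inclusion–exclusion, the number of valid placements is Σ_{j=0}^{8} (−1)^j C(8,j)·(9−j)!.
Computing: 362880 − 322560 + 141120 − 40320 + 8400 − 1344 + 168 − 16 + 1 = 148329.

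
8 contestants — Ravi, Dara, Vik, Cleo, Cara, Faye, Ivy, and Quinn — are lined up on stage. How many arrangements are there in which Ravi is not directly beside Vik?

Of the 8! = 40320 arrangements, those with Ravi and Vik adjacent number 2 × 7! = 10080 (treat the pair as a block with 2 internal orders).
Complementary counting: 40320 − 10080 = 30240.

30240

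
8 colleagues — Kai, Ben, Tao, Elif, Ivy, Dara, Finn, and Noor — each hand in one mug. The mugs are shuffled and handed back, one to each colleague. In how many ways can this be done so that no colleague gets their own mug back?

14833

Count assignments avoiding every fixed point. For any j of the 8 colleagues fixed to their own mug, the other 8−j can be arranged in (8−j)! ways.
By inclusion–exclusion this is Σ_{j=0}^{8} (−1)^j C(8,j)·(8−j)!.
Computing: 40320 − 40320 + 20160 − 6720 + 1680 − 336 + 56 − 8 + 1 = 14833.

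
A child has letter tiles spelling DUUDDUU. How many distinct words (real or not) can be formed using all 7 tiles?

Letter multiplicities in DUUDDUU: D×3, U×4.
So there are 7! / (4!·3!) = 35 distinguishable arrangements.

35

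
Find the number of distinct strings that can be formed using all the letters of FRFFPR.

60

FRFFPR has 6 letters with F appearing 3 times and R appearing twice.
Dividing 6! = 720 by 3!·2! = 12 for the repeated letters gives 60.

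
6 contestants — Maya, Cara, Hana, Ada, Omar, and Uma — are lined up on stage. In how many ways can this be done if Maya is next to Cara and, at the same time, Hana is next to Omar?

96

Treat {Maya,Cara} as one block (2 orders) and {Hana,Omar} as another (2 orders).
That leaves 4 units to arrange: 2 × 2 × 4! = 4 × 24 = 96.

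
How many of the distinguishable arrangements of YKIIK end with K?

12

With the last slot taken by K, it remains to arrange the other 4 letters (YIIK).
Those 4 letters have I appearing twice, giving (4)!/(2!) = 12.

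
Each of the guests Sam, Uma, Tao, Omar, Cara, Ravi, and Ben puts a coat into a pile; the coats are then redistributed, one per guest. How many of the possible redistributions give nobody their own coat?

Count assignments avoiding every fixed point. For any j of the 7 guests fixed to their own coat, the other 7−j can be arranged in (7−j)! ways.
By inclusion–exclusion this is Σ_{j=0}^{7} (−1)^j C(7,j)·(7−j)!.
Computing: 5040 − 5040 + 2520 − 840 + 210 − 42 + 7 − 1 = 1854.

1854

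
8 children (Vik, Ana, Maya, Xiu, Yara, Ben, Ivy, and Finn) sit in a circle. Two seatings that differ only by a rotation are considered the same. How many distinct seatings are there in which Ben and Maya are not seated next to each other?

All circular seatings of 8 people number (7)! = 5040.
Seatings with Ben beside Maya: treat them as a block with 2 internal orders, giving 2 × (6)! = 1440.
Subtracting, 5040 − 1440 = 3600.

3600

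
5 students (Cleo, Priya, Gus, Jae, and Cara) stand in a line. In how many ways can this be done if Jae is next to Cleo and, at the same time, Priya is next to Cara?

24

Treat {Jae,Cleo} as one block (2 orders) and {Priya,Cara} as another (2 orders).
That leaves 3 units to arrange: 2 × 2 × 3! = 4 × 6 = 24.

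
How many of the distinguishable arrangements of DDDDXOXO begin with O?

With the first slot taken by O, it remains to arrange the other 7 letters (DDDDXXO).
Those 7 letters have D appearing 4 times and X appearing twice, giving (7)!/(4!·2!) = 105.

105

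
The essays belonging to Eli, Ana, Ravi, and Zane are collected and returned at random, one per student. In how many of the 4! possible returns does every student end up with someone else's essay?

Let Aᵢ be the assignments in which student i gets their own essay. We want the size of the complement of A₁∪…∪A_4.
By inclusion–exclusion this is Σ_{j=0}^{4} (−1)^j C(4,j)·(4−j)!.
Computing: 24 − 24 + 12 − 4 + 1 = 9.

9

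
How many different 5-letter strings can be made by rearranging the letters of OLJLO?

30

OLJLO has 5 letters with L appearing twice and O appearing twice.
Dividing 5! = 120 by 2!·2! = 4 for the repeated letters gives 30.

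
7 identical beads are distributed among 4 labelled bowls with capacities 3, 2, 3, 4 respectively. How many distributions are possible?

By stars and bars, unrestricted non-negative solutions to x_1+…+x_4 = 7 number C(7+3,3) = 120.
Subtract solutions that violate a single cap (substitute x_i' = x_i − (cap_i+1)): x_1 ≥ 4 gives C(6,3) = 20; x_2 ≥ 3 gives C(7,3) = 35; x_3 ≥ 4 gives C(6,3) = 20; x_4 ≥ 5 gives C(5,3) = 10. Together 85.
Add back pairs where two caps are both exceeded: 1 + 0 + 0 + 1 + 0 + 0 = 2.
By inclusion–exclusion the count is 120 − 85 + 2 = 37.

37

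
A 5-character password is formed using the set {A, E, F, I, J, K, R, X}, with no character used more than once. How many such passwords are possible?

6720

With no repetition, fill the 5 characters in order: 8 choices, then 7, down to 4.
That product is 8 × 7 × 6 × 5 × 4 = 6720.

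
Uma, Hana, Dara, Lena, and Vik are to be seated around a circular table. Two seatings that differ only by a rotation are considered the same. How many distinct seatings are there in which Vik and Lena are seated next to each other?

12

Glue Vik and Lena into a block (2 internal orders). Seating 4 units around a circle gives (3)! arrangements.
So 2 × (3)! = 2 × 6 = 12.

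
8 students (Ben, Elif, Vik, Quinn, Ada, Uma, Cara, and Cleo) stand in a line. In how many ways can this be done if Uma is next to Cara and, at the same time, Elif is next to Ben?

2880

Treat {Uma,Cara} as one block (2 orders) and {Elif,Ben} as another (2 orders).
That leaves 6 units to arrange: 2 × 2 × 6! = 4 × 720 = 2880.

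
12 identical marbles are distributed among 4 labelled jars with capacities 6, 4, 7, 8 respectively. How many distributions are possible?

225

By stars and bars, unrestricted non-negative solutions to x_1+…+x_4 = 12 number C(12+3,3) = 455.
Subtract solutions that violate a single cap (substitute x_i' = x_i − (cap_i+1)): x_1 ≥ 7 gives C(8,3) = 56; x_2 ≥ 5 gives C(10,3) = 120; x_3 ≥ 8 gives C(7,3) = 35; x_4 ≥ 9 gives C(6,3) = 20. Together 231.
Add back pairs where two caps are both exceeded: 1 + 0 + 0 + 0 + 0 + 0 = 1.
By inclusion–exclusion the count is 455 − 231 + 1 = 225.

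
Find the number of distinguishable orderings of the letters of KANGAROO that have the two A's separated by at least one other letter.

There are 8!/(2!·2!) = 10080 arrangements of KANGAROO in total.
Arrangements with the A's together: treat AA as one letter, giving (7)!/(2!) = 2520.
Subtracting, 10080 − 2520 = 7560 arrangements keep the A's apart.

7560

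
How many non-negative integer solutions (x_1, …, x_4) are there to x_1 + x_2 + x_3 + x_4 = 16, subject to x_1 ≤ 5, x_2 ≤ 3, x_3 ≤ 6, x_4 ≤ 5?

Without the upper bounds there are C(19,3) = 969 ways to split 16 among 4 variables.
Subtract solutions that violate a single cap (substitute x_i' = x_i − (cap_i+1)): x_1 ≥ 6 gives C(13,3) = 286; x_2 ≥ 4 gives C(15,3) = 455; x_3 ≥ 7 gives C(12,3) = 220; x_4 ≥ 6 gives C(13,3) = 286. Together 1247.
Add back pairs where two caps are both exceeded: 84 + 20 + 35 + 56 + 84 + 20 = 299.
Subtract triples: 0 + 1 + 0 + 0 = 1.
By inclusion–exclusion the count is 969 − 1247 + 299 − 1 = 20.

20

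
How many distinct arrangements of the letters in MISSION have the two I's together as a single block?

Treat the 2 copies of I as a single block. The multiset to arrange is then {II, M, N, O, S, S}, 6 items in all.
That gives (6)!/(2!) = 360 arrangements.

360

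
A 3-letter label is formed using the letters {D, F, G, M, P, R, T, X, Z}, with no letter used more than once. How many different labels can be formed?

504

This is a permutation of 3 out of 9: P(9,3) = 9!/6!.
That product is 9 × 8 × 7 = 504.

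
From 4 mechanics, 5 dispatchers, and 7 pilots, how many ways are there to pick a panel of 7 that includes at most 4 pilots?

10620

Split by how many pilots are chosen (0 through 4).
Sum: C(7,0)·C(9,7) + C(7,1)·C(9,6) + C(7,2)·C(9,5) + C(7,3)·C(9,4) + C(7,4)·C(9,3) = 36 + 588 + 2646 + 4410 + 2940 = 10620.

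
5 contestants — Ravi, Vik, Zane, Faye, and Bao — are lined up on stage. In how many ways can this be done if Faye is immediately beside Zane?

Treat {Faye, Zane} as a single unit. There are 4 units to order, and the pair itself can be ordered 2 ways.
That gives 2 × 4! = 2 × 24 = 48.

48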